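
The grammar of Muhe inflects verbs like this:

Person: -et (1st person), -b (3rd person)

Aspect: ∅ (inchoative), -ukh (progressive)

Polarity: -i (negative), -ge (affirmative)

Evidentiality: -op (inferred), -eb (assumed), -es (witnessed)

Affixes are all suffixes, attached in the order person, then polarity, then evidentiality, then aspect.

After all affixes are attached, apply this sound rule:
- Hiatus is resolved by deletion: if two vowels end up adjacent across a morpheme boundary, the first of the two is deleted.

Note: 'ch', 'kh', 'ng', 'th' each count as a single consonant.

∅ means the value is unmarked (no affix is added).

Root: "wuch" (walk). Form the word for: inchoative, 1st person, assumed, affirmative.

Attach person 1st person -et → wuchet.
Attach polarity affirmative -ge → wuchetge.
Attach evidentiality assumed -eb → wuchetgeeb.
aspect = inchoative: zero marking, form stays wuchetgeeb.
Apply vowel deletion: wuchetgeeb → wuchetgeb.

wuchetgeb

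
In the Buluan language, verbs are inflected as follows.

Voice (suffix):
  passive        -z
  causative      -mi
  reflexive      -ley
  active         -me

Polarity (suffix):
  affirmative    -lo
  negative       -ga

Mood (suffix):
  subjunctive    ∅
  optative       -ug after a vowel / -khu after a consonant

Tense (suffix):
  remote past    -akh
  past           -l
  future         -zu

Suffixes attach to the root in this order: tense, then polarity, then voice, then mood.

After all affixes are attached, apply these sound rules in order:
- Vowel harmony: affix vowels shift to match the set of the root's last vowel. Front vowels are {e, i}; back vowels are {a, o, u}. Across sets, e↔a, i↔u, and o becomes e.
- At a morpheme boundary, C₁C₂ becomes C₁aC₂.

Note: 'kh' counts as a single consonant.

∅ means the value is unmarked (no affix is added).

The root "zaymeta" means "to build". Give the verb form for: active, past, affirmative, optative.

Attach tense past -l → zaymetal.
Attach polarity affirmative -lo → zaymetallo.
Attach voice active -me → zaymetallome.
Attach mood optative -ug (after vowel 'e') → zaymetallomeug.
Apply vowel harmony: zaymetallomeug → zaymetallomaug.
Apply epenthesis: zaymetallomaug → zaymetalalomaug.

zaymetalalomaug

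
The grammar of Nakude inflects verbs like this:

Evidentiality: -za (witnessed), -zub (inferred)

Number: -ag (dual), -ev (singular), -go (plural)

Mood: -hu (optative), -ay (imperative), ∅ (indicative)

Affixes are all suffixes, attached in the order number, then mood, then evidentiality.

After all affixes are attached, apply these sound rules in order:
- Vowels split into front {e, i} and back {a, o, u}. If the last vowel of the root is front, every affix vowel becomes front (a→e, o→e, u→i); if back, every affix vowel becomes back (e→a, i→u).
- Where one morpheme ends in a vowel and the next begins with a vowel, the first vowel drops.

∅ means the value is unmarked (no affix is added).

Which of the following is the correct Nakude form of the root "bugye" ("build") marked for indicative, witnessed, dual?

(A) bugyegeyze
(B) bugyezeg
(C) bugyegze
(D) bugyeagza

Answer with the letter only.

C

Attach number dual -ag → bugyeag.
mood = indicative: zero marking, form stays bugyeag.
Attach evidentiality witnessed -za → bugyeagza.
Apply vowel harmony: bugyeagza → bugyeegze.
Apply vowel deletion: bugyeegze → bugyegze.
So the correct form is bugyegze, option (C).
(D) bugyeagza is wrong: it fails to apply the sound rule(s).
(B) bugyezeg is wrong: it has the affixes in the wrong order.
(A) bugyegeyze is wrong: it uses imperative instead of indicative for mood.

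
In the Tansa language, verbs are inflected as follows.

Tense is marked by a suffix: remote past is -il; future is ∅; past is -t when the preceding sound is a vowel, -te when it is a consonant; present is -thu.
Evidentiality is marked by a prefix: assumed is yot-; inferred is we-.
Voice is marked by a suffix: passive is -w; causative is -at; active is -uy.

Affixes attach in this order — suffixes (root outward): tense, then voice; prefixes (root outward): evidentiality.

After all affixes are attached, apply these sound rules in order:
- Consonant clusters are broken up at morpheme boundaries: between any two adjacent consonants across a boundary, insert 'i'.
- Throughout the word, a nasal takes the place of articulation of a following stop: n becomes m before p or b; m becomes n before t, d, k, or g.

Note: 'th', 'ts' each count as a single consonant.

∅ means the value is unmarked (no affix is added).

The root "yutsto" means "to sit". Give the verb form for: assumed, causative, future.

yotiyutstoat

tense = future: zero marking, form stays yutsto.
Attach evidentiality assumed yot- → yotyutsto.
Attach voice causative -at → yotyutstoat.
Apply epenthesis: yotyutstoat → yotiyutstoat.
Nasal assimilation: no change.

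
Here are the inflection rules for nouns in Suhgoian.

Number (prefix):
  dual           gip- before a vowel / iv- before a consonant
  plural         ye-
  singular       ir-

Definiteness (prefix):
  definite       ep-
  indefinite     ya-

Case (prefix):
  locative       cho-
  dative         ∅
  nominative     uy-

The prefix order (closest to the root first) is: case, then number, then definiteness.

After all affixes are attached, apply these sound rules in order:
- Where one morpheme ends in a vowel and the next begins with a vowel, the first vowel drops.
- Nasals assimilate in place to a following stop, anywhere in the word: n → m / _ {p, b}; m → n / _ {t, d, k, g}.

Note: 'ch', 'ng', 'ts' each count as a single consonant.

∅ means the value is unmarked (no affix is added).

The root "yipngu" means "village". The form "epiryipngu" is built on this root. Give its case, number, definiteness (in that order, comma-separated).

dative, singular, definite

Segment: ep-ir-yipngu.
case: ∅ → dative.
number: ir- → singular.
definiteness: ep- → definite.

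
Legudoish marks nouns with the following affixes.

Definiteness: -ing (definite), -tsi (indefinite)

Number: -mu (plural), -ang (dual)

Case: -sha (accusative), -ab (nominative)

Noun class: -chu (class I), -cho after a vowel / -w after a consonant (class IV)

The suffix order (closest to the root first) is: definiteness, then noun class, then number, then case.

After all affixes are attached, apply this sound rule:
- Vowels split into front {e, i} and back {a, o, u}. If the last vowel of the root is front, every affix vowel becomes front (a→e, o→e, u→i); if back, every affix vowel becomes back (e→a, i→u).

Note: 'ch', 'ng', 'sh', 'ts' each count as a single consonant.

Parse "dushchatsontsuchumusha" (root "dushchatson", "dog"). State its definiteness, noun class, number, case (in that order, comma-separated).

indefinite, class I, plural, accusative

Segment: dushchatson-tsi-chu-mu-sha.
definiteness: -tsi → indefinite.
noun class: -chu → class I.
number: -mu → plural.
case: -sha → accusative.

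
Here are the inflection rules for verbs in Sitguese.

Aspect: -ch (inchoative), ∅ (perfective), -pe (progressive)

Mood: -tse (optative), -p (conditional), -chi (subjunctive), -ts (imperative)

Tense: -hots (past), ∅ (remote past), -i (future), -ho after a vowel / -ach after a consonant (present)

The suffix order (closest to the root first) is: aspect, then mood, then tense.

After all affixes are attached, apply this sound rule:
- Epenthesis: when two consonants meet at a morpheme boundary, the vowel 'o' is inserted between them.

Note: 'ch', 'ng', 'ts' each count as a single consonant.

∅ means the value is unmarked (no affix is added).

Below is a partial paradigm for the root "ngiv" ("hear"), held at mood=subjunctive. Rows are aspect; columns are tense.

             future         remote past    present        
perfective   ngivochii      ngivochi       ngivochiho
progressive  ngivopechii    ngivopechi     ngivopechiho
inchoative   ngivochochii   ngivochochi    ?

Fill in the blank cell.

ngivochochiho

Attach aspect inchoative -ch → ngivch.
Attach mood subjunctive -chi → ngivchchi.
Attach tense present -ho (after vowel 'i') → ngivchchiho.
Apply epenthesis: ngivchchiho → ngivochochiho.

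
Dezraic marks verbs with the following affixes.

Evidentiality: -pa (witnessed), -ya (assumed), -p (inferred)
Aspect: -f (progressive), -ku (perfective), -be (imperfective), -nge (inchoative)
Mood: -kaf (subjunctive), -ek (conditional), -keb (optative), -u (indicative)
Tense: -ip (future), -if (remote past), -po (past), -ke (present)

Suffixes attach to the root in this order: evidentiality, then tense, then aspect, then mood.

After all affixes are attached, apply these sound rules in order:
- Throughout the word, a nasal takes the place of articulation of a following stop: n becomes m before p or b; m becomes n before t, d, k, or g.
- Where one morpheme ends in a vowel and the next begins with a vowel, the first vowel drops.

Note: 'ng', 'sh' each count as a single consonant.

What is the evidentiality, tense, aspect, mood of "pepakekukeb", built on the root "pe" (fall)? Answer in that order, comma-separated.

Segment: pe-pa-ke-ku-keb.
evidentiality: -pa → witnessed.
tense: -ke → present.
aspect: -ku → perfective.
mood: -keb → optative.

witnessed, present, perfective, optative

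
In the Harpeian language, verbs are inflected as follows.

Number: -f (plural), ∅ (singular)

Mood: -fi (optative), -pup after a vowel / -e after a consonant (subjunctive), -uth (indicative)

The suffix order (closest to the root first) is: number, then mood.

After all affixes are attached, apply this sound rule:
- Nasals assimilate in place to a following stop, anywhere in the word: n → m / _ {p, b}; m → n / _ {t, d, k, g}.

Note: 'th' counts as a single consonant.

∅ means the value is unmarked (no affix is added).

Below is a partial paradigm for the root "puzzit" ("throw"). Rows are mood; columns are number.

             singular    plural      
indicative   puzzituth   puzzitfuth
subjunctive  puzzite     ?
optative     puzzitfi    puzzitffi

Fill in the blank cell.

Attach number plural -f → puzzitf.
Attach mood subjunctive -e (after consonant 'f') → puzzitfe.
Nasal assimilation: no change.

puzzitfe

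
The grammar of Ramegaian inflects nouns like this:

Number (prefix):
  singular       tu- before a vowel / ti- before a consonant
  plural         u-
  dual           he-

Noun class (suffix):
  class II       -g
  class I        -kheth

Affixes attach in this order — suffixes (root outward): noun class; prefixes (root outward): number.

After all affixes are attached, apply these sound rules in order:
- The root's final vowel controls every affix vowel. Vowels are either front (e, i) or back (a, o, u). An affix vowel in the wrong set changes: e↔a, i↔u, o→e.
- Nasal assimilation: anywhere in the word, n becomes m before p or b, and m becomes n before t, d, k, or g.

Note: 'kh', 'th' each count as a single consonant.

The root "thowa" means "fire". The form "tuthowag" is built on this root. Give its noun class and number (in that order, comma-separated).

Segment: ti-thowa-g.
noun class: -g → class II.
number: tu/ti- → singular.

class II, singular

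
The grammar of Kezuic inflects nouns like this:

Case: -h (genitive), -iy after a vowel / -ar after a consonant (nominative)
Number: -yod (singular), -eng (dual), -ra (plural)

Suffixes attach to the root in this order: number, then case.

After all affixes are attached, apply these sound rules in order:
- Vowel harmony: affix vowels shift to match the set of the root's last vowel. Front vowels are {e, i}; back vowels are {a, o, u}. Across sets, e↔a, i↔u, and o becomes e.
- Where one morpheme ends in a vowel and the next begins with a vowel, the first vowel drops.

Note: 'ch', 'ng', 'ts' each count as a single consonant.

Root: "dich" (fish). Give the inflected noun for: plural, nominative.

dichriy

Attach number plural -ra → dichra.
Attach case nominative -iy (after vowel 'a') → dichraiy.
Apply vowel harmony: dichraiy → dichreiy.
Apply vowel deletion: dichreiy → dichriy.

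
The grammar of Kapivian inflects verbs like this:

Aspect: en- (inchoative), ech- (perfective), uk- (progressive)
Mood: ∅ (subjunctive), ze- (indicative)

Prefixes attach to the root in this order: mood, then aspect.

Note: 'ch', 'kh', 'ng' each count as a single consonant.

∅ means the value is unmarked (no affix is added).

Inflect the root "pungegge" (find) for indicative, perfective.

Attach mood indicative ze- → zepungegge.
Attach aspect perfective ech- → echzepungegge.

echzepungegge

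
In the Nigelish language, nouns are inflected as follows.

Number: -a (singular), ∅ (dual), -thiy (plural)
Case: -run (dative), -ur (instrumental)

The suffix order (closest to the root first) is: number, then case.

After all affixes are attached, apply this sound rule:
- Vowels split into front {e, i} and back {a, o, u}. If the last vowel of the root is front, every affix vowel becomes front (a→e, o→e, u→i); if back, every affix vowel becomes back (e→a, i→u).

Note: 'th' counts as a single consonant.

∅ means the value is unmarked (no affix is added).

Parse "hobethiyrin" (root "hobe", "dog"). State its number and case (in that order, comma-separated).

Segment: hobe-thiy-run.
number: -thiy → plural.
case: -run → dative.

plural, dative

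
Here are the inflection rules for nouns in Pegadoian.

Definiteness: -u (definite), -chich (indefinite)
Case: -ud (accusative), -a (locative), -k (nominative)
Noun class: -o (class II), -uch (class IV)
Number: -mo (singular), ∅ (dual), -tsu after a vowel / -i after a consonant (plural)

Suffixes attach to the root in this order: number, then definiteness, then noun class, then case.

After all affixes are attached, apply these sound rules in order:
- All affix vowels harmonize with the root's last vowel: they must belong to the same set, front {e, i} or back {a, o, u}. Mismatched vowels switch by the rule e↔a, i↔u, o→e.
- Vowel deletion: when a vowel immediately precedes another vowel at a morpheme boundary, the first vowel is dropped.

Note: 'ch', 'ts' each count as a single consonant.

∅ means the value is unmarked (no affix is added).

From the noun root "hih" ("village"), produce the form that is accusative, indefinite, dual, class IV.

hihchichichid

number = dual: zero marking, form stays hih.
Attach definiteness indefinite -chich → hihchich.
Attach noun class class IV -uch → hihchichuch.
Attach case accusative -ud → hihchichuchud.
Apply vowel harmony: hihchichuchud → hihchichichid.
Vowel deletion: no change.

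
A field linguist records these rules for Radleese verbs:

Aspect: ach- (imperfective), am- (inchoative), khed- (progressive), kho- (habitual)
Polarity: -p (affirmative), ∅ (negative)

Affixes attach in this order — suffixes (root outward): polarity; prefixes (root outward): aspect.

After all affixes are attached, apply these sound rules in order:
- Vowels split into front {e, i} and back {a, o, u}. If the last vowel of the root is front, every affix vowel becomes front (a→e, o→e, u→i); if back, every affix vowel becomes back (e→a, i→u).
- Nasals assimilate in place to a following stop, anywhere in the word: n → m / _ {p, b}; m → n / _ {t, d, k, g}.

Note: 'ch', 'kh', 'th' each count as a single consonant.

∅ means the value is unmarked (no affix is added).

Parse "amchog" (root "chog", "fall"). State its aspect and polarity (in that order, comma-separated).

inchoative, negative

Segment: am-chog.
aspect: am- → inchoative.
polarity: ∅ → negative.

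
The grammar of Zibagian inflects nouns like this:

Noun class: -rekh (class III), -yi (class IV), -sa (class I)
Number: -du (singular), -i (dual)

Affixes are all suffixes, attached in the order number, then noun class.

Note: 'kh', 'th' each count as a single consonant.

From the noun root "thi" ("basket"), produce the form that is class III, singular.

Attach number singular -du → thidu.
Attach noun class class III -rekh → thidurekh.

thidurekh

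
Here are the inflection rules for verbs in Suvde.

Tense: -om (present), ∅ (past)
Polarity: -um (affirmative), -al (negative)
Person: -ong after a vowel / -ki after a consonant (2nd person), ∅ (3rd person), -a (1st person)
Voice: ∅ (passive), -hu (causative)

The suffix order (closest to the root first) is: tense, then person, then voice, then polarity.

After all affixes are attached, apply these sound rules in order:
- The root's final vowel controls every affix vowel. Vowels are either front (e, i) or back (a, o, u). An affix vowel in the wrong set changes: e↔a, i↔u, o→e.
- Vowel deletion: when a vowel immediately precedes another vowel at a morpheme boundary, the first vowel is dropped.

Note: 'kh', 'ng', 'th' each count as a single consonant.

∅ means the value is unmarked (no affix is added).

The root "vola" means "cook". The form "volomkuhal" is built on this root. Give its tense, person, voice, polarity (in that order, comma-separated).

Segment: vola-om-ki-hu-al.
tense: -om → present.
person: -ong/ki → 2nd person.
voice: -hu → causative.
polarity: -al → negative.

present, 2nd person, causative, negative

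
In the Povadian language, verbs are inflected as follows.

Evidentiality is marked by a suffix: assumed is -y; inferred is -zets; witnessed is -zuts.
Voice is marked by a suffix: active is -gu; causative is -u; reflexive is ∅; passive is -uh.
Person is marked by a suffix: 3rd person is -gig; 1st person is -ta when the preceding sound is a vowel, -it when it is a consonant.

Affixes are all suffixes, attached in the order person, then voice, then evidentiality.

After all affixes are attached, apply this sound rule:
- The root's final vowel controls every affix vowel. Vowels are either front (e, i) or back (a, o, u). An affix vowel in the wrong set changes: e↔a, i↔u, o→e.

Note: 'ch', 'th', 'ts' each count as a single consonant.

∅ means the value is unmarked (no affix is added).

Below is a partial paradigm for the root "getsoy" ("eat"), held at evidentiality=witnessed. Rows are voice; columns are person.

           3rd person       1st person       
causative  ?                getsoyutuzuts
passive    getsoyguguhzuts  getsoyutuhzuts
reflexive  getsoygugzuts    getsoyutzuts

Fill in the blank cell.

Attach person 3rd person -gig → getsoygig.
Attach voice causative -u → getsoygigu.
Attach evidentiality witnessed -zuts → getsoygiguzuts.
Apply vowel harmony: getsoygiguzuts → getsoyguguzuts.

getsoyguguzuts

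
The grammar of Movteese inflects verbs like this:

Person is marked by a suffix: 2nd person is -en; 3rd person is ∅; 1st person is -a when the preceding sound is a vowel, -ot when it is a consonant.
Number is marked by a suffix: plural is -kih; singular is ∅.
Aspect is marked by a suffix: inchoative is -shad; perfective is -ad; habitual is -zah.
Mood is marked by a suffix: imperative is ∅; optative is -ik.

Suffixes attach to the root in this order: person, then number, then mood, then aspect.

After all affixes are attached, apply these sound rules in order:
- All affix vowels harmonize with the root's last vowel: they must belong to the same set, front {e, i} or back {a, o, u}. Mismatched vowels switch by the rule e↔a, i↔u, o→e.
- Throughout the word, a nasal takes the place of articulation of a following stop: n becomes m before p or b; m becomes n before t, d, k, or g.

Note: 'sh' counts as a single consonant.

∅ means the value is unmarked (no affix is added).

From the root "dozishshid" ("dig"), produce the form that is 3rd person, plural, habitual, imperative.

dozishshidkihzeh

person = 3rd person: zero marking, form stays dozishshid.
Attach number plural -kih → dozishshidkih.
mood = imperative: zero marking, form stays dozishshidkih.
Attach aspect habitual -zah → dozishshidkihzah.
Apply vowel harmony: dozishshidkihzah → dozishshidkihzeh.
Nasal assimilation: no change.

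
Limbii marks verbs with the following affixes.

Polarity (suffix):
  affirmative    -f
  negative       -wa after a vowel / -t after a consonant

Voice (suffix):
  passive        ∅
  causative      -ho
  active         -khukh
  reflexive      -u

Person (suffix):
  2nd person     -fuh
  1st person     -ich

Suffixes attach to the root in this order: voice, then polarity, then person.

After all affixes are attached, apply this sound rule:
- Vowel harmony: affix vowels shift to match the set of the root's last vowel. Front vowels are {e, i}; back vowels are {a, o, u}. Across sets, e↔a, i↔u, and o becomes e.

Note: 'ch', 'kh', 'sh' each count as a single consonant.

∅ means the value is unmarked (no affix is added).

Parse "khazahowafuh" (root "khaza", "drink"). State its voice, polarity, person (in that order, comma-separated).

causative, negative, 2nd person

Segment: khaza-ho-wa-fuh.
voice: -ho → causative.
polarity: -wa/t → negative.
person: -fuh → 2nd person.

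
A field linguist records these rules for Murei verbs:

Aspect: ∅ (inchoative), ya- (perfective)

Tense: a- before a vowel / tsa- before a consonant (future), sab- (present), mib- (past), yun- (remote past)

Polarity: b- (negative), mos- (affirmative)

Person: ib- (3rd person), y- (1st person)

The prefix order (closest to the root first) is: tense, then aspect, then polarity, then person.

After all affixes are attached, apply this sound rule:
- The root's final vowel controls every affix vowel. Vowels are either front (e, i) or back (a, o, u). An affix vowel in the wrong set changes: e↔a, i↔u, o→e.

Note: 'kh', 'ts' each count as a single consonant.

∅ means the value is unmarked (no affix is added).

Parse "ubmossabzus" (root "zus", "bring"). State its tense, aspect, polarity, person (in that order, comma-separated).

present, inchoative, affirmative, 3rd person

Segment: ib-mos-sab-zus.
tense: sab- → present.
aspect: ∅ → inchoative.
polarity: mos- → affirmative.
person: ib- → 3rd person.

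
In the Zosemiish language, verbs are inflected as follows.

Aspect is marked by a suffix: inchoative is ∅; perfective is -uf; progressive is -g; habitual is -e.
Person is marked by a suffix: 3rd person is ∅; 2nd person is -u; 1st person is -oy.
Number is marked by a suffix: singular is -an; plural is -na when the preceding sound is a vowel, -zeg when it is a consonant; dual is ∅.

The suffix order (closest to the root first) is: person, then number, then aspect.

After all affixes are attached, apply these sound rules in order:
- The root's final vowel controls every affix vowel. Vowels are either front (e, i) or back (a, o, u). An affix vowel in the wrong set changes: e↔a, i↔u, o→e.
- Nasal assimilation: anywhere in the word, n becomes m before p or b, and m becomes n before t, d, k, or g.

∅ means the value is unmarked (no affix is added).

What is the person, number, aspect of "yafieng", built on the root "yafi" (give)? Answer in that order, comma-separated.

3rd person, singular, progressive

Segment: yafi-an-g.
person: ∅ → 3rd person.
number: -an → singular.
aspect: -g → progressive.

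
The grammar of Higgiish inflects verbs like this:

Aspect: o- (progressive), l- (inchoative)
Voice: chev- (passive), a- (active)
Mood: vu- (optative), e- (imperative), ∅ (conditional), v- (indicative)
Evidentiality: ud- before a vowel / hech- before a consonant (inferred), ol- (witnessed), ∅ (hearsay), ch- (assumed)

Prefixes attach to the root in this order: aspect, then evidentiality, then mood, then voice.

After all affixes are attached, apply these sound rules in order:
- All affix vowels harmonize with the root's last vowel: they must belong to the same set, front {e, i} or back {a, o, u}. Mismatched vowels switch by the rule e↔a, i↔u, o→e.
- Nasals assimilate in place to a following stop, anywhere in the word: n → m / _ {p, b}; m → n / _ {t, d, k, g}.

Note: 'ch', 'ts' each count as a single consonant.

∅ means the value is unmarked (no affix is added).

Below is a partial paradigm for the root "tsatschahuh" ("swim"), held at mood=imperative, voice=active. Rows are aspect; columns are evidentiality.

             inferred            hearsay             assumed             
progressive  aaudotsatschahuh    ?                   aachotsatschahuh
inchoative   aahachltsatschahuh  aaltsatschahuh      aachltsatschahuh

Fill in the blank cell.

aaotsatschahuh

Attach aspect progressive o- → otsatschahuh.
evidentiality = hearsay: zero marking, form stays otsatschahuh.
Attach mood imperative e- → eotsatschahuh.
Attach voice active a- → aeotsatschahuh.
Apply vowel harmony: aeotsatschahuh → aaotsatschahuh.
Nasal assimilation: no change.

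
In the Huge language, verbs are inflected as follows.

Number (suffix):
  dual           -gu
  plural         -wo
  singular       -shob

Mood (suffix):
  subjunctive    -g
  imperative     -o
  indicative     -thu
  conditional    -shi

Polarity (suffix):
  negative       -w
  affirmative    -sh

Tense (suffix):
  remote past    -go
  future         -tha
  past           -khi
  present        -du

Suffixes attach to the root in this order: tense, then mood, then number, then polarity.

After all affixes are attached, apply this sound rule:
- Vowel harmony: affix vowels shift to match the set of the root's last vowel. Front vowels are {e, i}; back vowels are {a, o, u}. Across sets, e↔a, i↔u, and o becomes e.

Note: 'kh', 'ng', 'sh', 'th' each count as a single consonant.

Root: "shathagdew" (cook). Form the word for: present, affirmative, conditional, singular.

shathagdewdishishebsh

Attach tense present -du → shathagdewdu.
Attach mood conditional -shi → shathagdewdushi.
Attach number singular -shob → shathagdewdushishob.
Attach polarity affirmative -sh → shathagdewdushishobsh.
Apply vowel harmony: shathagdewdushishobsh → shathagdewdishishebsh.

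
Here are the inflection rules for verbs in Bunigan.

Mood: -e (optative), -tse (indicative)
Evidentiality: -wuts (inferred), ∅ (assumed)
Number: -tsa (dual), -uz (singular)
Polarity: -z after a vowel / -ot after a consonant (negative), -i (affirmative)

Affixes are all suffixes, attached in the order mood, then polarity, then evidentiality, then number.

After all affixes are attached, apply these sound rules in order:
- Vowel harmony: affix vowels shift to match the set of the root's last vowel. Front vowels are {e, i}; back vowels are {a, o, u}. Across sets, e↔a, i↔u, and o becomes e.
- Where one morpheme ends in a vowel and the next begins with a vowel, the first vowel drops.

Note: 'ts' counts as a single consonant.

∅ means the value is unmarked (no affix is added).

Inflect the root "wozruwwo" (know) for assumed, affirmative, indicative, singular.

wozruwwotsuz

Attach mood indicative -tse → wozruwwotse.
Attach polarity affirmative -i → wozruwwotsei.
evidentiality = assumed: zero marking, form stays wozruwwotsei.
Attach number singular -uz → wozruwwotseiuz.
Apply vowel harmony: wozruwwotseiuz → wozruwwotsauuz.
Apply vowel deletion: wozruwwotsauuz → wozruwwotsuz.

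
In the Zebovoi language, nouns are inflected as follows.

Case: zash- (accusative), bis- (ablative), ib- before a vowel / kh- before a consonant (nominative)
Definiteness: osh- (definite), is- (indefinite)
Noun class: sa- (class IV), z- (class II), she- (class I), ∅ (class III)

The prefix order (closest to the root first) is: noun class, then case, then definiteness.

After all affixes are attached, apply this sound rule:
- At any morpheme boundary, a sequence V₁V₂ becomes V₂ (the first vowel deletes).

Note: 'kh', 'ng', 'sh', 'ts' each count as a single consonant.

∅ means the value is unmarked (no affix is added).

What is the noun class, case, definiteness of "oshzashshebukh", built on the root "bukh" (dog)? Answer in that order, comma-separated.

Segment: osh-zash-she-bukh.
noun class: she- → class I.
case: zash- → accusative.
definiteness: osh- → definite.

class I, accusative, definite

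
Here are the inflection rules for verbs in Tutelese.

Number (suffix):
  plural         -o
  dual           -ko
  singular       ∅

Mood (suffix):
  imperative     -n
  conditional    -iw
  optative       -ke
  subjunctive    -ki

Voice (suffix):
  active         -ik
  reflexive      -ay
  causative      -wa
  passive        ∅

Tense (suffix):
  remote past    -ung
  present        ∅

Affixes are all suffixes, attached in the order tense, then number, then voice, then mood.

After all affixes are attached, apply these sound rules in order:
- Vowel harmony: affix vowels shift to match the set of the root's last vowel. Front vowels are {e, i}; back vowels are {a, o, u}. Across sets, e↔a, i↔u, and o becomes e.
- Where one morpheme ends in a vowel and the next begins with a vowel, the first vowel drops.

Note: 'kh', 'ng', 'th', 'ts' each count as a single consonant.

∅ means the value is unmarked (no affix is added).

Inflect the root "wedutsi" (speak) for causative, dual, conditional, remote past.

Attach tense remote past -ung → wedutsiung.
Attach number dual -ko → wedutsiungko.
Attach voice causative -wa → wedutsiungkowa.
Attach mood conditional -iw → wedutsiungkowaiw.
Apply vowel harmony: wedutsiungkowaiw → wedutsiingkeweiw.
Apply vowel deletion: wedutsiingkeweiw → wedutsingkewiw.

wedutsingkewiw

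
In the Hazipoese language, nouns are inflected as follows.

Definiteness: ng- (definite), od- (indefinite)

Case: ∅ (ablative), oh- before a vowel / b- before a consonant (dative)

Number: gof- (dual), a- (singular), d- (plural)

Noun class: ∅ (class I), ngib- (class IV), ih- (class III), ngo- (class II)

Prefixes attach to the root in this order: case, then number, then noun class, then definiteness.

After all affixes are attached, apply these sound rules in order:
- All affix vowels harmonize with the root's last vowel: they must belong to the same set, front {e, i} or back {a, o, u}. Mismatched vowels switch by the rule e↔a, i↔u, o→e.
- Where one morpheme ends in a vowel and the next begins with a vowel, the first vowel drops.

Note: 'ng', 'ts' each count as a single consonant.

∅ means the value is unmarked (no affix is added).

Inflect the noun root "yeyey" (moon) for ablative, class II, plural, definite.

case = ablative: zero marking, form stays yeyey.
Attach number plural d- → dyeyey.
Attach noun class class II ngo- → ngodyeyey.
Attach definiteness definite ng- → ngngodyeyey.
Apply vowel harmony: ngngodyeyey → ngngedyeyey.
Vowel deletion: no change.

ngngedyeyey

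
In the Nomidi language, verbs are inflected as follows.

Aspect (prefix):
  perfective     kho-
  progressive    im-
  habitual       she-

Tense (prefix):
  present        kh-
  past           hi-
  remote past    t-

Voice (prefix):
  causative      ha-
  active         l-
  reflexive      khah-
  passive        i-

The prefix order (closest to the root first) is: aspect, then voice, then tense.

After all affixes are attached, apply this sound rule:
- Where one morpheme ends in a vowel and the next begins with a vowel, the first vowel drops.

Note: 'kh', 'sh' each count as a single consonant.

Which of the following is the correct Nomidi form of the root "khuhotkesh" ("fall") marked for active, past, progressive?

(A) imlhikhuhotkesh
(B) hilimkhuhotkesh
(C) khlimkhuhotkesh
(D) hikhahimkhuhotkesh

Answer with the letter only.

Attach aspect progressive im- → imkhuhotkesh.
Attach voice active l- → limkhuhotkesh.
Attach tense past hi- → hilimkhuhotkesh.
Vowel deletion: no change.
So the correct form is hilimkhuhotkesh, option (B).
(C) khlimkhuhotkesh is wrong: it uses present instead of past for tense.
(A) imlhikhuhotkesh is wrong: it has the affixes in the wrong order.
(D) hikhahimkhuhotkesh is wrong: it uses reflexive instead of active for voice.

B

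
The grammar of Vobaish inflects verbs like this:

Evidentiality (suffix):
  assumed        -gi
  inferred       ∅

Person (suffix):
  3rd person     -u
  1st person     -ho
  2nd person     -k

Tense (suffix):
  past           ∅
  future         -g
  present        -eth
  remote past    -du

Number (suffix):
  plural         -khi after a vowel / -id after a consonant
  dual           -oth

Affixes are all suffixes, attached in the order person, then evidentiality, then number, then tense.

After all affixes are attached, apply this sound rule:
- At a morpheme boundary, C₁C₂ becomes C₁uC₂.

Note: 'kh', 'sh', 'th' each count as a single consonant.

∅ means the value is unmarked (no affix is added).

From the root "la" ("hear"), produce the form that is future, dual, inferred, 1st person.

Attach person 1st person -ho → laho.
evidentiality = inferred: zero marking, form stays laho.
Attach number dual -oth → lahooth.
Attach tense future -g → lahoothg.
Apply epenthesis: lahoothg → lahoothug.

lahoothug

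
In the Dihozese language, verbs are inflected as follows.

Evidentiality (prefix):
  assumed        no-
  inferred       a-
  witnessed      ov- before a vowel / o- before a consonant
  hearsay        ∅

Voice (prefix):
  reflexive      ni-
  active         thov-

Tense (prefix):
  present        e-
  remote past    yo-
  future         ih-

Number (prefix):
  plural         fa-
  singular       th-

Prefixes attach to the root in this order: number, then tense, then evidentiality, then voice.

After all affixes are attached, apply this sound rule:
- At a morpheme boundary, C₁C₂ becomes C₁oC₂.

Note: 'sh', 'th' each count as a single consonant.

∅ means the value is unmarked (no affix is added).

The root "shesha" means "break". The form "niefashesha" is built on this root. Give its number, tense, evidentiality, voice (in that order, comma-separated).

plural, present, hearsay, reflexive

Segment: ni-e-fa-shesha.
number: fa- → plural.
tense: e- → present.
evidentiality: ∅ → hearsay.
voice: ni- → reflexive.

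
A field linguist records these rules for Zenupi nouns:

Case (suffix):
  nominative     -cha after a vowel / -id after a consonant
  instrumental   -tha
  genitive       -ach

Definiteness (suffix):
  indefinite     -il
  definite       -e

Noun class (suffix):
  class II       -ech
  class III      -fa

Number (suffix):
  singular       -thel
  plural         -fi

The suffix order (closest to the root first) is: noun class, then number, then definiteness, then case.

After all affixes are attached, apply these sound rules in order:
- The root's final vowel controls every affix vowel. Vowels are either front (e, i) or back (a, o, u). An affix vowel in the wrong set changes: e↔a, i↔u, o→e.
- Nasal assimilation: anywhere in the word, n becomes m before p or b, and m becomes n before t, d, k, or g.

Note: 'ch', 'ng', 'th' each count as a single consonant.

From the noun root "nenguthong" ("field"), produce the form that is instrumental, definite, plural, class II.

Attach noun class class II -ech → nenguthongech.
Attach number plural -fi → nenguthongechfi.
Attach definiteness definite -e → nenguthongechfie.
Attach case instrumental -tha → nenguthongechfietha.
Apply vowel harmony: nenguthongechfietha → nenguthongachfuatha.
Nasal assimilation: no change.

nenguthongachfuatha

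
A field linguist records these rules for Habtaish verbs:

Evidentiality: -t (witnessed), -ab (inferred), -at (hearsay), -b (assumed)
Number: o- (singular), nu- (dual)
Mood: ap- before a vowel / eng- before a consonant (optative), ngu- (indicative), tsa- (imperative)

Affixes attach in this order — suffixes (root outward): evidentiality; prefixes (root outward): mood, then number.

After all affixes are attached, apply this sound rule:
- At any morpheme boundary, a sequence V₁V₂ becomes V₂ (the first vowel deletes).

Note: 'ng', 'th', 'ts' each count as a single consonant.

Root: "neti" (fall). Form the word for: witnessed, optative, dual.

Attach evidentiality witnessed -t → netit.
Attach mood optative eng- (before consonant 'n') → engnetit.
Attach number dual nu- → nuengnetit.
Apply vowel deletion: nuengnetit → nengnetit.

nengnetit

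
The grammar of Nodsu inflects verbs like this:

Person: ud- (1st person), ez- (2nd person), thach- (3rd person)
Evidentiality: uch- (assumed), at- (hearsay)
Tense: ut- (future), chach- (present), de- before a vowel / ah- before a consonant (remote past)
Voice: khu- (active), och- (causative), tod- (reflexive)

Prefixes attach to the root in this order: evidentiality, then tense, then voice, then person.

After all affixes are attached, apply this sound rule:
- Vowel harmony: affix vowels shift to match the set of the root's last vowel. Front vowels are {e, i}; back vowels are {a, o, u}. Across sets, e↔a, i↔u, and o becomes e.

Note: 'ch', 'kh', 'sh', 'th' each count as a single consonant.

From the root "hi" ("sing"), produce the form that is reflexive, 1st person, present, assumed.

Attach evidentiality assumed uch- → uchhi.
Attach tense present chach- → chachuchhi.
Attach voice reflexive tod- → todchachuchhi.
Attach person 1st person ud- → udtodchachuchhi.
Apply vowel harmony: udtodchachuchhi → idtedchechichhi.

idtedchechichhi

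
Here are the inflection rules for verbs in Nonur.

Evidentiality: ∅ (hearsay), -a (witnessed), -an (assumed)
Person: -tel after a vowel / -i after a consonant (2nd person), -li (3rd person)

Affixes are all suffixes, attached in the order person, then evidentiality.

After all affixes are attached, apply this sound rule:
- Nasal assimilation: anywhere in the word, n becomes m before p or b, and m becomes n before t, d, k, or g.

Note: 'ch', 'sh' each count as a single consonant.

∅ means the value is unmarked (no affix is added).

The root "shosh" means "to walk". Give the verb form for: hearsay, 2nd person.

shoshi

Attach person 2nd person -i (after consonant 'sh') → shoshi.
evidentiality = hearsay: zero marking, form stays shoshi.
Nasal assimilation: no change.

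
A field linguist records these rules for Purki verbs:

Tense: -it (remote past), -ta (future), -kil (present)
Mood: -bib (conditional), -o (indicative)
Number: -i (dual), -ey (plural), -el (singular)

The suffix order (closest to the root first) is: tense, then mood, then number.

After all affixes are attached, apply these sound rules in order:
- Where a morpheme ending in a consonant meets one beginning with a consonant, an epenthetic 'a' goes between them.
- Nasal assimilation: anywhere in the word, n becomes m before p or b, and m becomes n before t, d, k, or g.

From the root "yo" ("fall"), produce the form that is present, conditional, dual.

yokilabibi

Attach tense present -kil → yokil.
Attach mood conditional -bib → yokilbib.
Attach number dual -i → yokilbibi.
Apply epenthesis: yokilbibi → yokilabibi.
Nasal assimilation: no change.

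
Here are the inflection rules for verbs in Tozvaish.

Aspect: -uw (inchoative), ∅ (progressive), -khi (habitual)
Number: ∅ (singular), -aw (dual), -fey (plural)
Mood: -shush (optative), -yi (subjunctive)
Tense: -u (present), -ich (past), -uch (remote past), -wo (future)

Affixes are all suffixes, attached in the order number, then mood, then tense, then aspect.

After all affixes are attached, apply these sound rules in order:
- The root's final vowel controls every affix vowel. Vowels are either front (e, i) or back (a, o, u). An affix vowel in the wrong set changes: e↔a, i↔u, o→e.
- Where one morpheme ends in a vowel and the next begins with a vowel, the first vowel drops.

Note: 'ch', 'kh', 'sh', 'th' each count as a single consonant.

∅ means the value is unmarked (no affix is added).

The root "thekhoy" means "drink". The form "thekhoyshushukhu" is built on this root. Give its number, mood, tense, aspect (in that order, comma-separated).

singular, optative, present, habitual

Segment: thekhoy-shush-u-khi.
number: ∅ → singular.
mood: -shush → optative.
tense: -u → present.
aspect: -khi → habitual.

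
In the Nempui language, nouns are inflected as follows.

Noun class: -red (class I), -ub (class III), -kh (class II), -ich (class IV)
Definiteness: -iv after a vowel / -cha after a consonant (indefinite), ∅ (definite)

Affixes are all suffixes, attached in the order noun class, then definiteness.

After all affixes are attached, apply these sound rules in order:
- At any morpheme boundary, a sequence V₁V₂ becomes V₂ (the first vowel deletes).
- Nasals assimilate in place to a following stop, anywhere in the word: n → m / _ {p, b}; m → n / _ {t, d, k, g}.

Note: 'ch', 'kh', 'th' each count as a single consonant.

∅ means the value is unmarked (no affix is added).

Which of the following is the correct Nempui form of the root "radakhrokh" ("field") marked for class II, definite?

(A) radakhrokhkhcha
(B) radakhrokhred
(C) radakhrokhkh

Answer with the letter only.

C

Attach noun class class II -kh → radakhrokhkh.
definiteness = definite: zero marking, form stays radakhrokhkh.
Vowel deletion: no change.
Nasal assimilation: no change.
So the correct form is radakhrokhkh, option (C).
(A) radakhrokhkhcha is wrong: it uses indefinite instead of definite for definiteness.
(B) radakhrokhred is wrong: it uses class I instead of class II for noun class.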